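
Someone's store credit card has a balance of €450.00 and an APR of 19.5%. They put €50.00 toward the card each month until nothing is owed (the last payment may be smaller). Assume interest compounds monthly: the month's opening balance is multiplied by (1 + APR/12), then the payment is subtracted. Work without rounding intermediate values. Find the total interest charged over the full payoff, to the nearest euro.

Monthly rate r = 19.5%/12 = 1.625% = 0.01625.
Payoff takes n = ⌈−ln(1 − rB₀/P)/ln(1+r)⌉ = ⌈9.809⌉ = 10 payments; the last is €40.52.
Total paid = 9·€50.00 + €40.52 = €490.52.
Total interest = total paid − principal = €490.52 − €450.00 = €40.52.

€41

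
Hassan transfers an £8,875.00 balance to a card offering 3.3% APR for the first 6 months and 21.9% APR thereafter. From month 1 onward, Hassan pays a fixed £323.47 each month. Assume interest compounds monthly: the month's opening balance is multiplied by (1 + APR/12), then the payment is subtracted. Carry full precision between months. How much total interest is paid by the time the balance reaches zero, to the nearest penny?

Promo months 1–6 at r₀ = 3.3%/12 = 0.00275; months 7+ at r₁ = 21.9%/12 = 0.01825.
After month 6: iterate B ← B·(1+r₀) − £323.47 for 6 months → £7,068.24.
Then at r₁ with £323.47/mo: n₂ = −ln(1 − r₁·B/P)/ln(1+r₁) ≈ 28.13 → 29 more payments.
Total paid = 34·£323.47 + £43.46 = £11,041.44; interest = £11,041.44 − £8,875.00 = £2,166.44.

£2,166.44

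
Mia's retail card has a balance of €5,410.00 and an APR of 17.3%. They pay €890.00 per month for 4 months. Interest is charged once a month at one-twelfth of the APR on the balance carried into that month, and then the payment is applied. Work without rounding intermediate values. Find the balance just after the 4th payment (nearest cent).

€2,091.06

Monthly rate r = 17.3%/12 = 1.44167% = 0.0144167.
Each month: B ← B·(1+r) − €890.00.
Month 1: interest €77.99; balance after payment €4,597.99.
Month 2: interest €66.29; balance after payment €3,774.28.
Month 3: interest €54.41; balance after payment €2,938.69.
Month 4: interest €42.37; balance after payment €2,091.06.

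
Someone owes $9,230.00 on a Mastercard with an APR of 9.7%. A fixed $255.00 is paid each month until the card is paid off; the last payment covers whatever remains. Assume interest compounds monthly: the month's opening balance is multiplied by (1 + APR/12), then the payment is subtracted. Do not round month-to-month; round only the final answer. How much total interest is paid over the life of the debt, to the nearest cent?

$1,733.48

Monthly rate r = 9.7%/12 = 0.808333% = 0.00808333.
Payoff takes n = ⌈−ln(1 − rB₀/P)/ln(1+r)⌉ = ⌈42.994⌉ = 43 payments; the last is $253.48.
Total paid = 42·$255.00 + $253.48 = $10,963.48.
Total interest = total paid − principal = $10,963.48 − $9,230.00 = $1,733.48.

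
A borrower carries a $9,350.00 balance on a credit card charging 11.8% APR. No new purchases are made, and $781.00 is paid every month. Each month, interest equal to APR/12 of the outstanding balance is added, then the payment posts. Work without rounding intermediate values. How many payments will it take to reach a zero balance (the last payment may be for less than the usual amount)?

13 payments

Monthly rate r = 11.8%/12 = 0.983333% = 0.00983333.
Recurrence: B ← B·(1+r) − $781.00.
Month 1: interest $91.94; balance after payment $8,660.94.
Month 2: interest $85.17; balance after payment $7,965.11.
Closed form: n = −ln(1 − rB₀/P)/ln(1+r) = −ln(0.88228)/ln(1.00983) ≈ 12.800, so the balance reaches zero during payment 13.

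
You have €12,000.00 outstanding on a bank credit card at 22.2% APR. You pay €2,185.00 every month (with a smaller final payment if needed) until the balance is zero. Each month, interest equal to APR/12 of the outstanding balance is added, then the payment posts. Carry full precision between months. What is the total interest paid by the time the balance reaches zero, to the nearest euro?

Monthly rate r = 22.2%/12 = 1.85% = 0.0185.
Payoff takes n = ⌈−ln(1 − rB₀/P)/ln(1+r)⌉ = ⌈5.845⌉ = 6 payments; the last is €1,848.64.
Total paid = 5·€2,185.00 + €1,848.64 = €12,773.64.
Total interest = total paid − principal = €12,773.64 − €12,000.00 = €773.64.

€774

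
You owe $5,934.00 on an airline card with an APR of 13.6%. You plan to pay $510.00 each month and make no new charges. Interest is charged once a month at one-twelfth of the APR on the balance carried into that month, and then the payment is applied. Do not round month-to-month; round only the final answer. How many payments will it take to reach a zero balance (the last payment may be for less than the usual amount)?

Monthly rate r = 13.6%/12 = 1.13333% = 0.0113333.
Recurrence: B ← B·(1+r) − $510.00.
Month 1: interest $67.25; balance after payment $5,491.25.
Month 2: interest $62.23; balance after payment $5,043.49.
Closed form: n = −ln(1 − rB₀/P)/ln(1+r) = −ln(0.86813)/ln(1.01133) ≈ 12.548, so the balance reaches zero during payment 13.

13 months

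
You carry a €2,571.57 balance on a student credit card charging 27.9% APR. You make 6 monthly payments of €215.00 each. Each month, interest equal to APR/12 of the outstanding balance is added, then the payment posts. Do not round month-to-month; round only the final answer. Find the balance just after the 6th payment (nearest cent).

Monthly rate r = 27.9%/12 = 2.325% = 0.02325.
Each month: B ← B·(1+r) − €215.00.
Month 1: interest €59.79; balance after payment €2,416.36.
Month 2: interest €56.18; balance after payment €2,257.54.
Month 3: interest €52.49; balance after payment €2,095.03.
Month 4: interest €48.71; balance after payment €1,928.74.
Month 5: interest €44.84; balance after payment €1,758.58.
Month 6: interest €40.89; balance after payment €1,584.47.

€1,584.47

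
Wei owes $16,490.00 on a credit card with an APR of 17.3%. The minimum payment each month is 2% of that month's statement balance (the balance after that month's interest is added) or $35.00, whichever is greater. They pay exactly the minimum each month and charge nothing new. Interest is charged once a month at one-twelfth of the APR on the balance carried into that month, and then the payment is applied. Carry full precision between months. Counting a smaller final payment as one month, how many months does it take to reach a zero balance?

470 months

Monthly rate r = 17.3%/12 = 1.44167% = 0.0144167.
While 2% of the post-interest balance exceeds $35.00, each month B ← (B·(1+r))·(1 − 0.02), i.e. B shrinks by the factor (1+r)·0.98 = 0.99413.
This holds for months 1–384. Entering month 385 the balance is $1,718.39; 2% of the post-interest balance is now below $35.00, so the flat $35.00 minimum applies from here.
From month 385 a fixed $35.00 at rate r clears $1,718.39 in 86 more payments. Total: 384 + 86 = 470 months.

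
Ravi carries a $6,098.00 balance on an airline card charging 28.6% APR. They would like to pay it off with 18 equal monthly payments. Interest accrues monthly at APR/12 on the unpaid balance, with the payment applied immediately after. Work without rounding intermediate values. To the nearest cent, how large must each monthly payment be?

$420.59

Monthly rate r = 28.6%/12 = 2.38333% = 0.0238333.
Level-payment amortization: P = B₀·r / (1 − (1+r)^(−n)) = 6098.00·0.0238333 / (1 − 1.02383^(−18)).
Denominator 1 − (1+r)^(−18) = 0.345554884.
P = 145.336 / 0.345554884 ≈ 420.59.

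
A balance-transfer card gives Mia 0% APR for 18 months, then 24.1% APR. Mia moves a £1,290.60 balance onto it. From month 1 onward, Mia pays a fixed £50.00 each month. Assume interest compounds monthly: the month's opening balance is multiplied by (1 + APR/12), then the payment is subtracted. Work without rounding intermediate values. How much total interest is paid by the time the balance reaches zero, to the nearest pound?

Promo months 1–18 at r₀ = 0%/12 = 0; months 19+ at r₁ = 24.1%/12 = 0.0200833.
After month 18 (no interest yet): B = £1,290.60 − 18·£50.00 = £390.60.
Then at r₁ with £50.00/mo: n₂ = −ln(1 − r₁·B/P)/ln(1+r₁) ≈ 8.58 → 9 more payments.
Total paid = 26·£50.00 + £29.25 = £1,329.25; interest = £1,329.25 − £1,290.60 = £38.65.

£39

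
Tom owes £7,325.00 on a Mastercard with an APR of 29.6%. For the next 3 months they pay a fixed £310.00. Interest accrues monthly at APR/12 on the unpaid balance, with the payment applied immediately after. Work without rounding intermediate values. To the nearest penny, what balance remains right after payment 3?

£6,927.40

Monthly rate r = 29.6%/12 = 2.46667% = 0.0246667.
Each month: B ← B·(1+r) − £310.00.
Month 1: interest £180.68; balance after payment £7,195.68.
Month 2: interest £177.49; balance after payment £7,063.18.
Month 3: interest £174.23; balance after payment £6,927.40.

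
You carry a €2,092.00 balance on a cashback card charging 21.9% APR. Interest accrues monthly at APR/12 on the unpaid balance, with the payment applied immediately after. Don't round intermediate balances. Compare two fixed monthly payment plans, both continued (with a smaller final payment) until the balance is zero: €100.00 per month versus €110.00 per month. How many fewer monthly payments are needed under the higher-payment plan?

Monthly rate r = 21.9%/12 = 1.825% = 0.01825.
At €100.00/mo: n = ⌈−ln(1 − rB₀/P)/ln(1+r)⌉ = 27 payments (last €59.41); total interest = total paid − €2,092.00 = €567.41.
At €110.00/mo: 24 payments (last €63.12); total interest €501.12.
Payments saved = 27 − 24 = 3.

3 fewer payments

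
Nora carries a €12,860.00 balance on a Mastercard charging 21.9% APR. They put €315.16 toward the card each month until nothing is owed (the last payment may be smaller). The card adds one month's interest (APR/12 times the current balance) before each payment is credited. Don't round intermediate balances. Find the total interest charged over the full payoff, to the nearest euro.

€10,932

Monthly rate r = 21.9%/12 = 1.825% = 0.01825.
Payoff takes n = ⌈−ln(1 − rB₀/P)/ln(1+r)⌉ = ⌈75.489⌉ = 76 payments; the last is €154.90.
Total paid = 75·€315.16 + €154.90 = €23,791.90.
Total interest = total paid − principal = €23,791.90 − €12,860.00 = €10,931.90.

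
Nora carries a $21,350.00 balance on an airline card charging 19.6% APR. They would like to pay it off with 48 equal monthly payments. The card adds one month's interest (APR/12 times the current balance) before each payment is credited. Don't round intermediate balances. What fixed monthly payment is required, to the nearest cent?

$645.15

Monthly rate r = 19.6%/12 = 1.63333% = 0.0163333.
Level-payment amortization: P = B₀·r / (1 − (1+r)^(−n)) = 21350.00·0.0163333 / (1 − 1.01633^(−48)).
Denominator 1 − (1+r)^(−48) = 0.540522915.
P = 348.717 / 0.540522915 ≈ 645.15.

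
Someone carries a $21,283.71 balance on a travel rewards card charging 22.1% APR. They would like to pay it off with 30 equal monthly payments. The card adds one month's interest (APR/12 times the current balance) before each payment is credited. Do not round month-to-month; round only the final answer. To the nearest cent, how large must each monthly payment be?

$929.75

Monthly rate r = 22.1%/12 = 1.84167% = 0.0184167.
Level-payment amortization: P = B₀·r / (1 − (1+r)^(−n)) = 21283.71·0.0184167 / (1 − 1.01842^(−30)).
Denominator 1 − (1+r)^(−30) = 0.421590978.
P = 391.975 / 0.421590978 ≈ 929.75.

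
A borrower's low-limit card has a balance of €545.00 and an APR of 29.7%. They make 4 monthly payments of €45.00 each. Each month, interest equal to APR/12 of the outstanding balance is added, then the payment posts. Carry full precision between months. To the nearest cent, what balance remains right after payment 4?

Monthly rate r = 29.7%/12 = 2.475% = 0.02475.
Each month: B ← B·(1+r) − €45.00.
Month 1: interest €13.49; balance after payment €513.49.
Month 2: interest €12.71; balance after payment €481.20.
Month 3: interest €11.91; balance after payment €448.11.
Month 4: interest €11.09; balance after payment €414.20.

€414.20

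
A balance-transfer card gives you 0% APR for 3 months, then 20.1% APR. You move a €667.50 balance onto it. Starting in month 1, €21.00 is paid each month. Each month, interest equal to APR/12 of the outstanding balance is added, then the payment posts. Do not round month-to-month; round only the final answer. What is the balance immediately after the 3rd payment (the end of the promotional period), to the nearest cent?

€604.50

Promo months 1–3 at r₀ = 0%/12 = 0; months 4+ at r₁ = 20.1%/12 = 0.01675.
After month 3 (no interest yet): B = €667.50 − 3·€21.00 = €604.50.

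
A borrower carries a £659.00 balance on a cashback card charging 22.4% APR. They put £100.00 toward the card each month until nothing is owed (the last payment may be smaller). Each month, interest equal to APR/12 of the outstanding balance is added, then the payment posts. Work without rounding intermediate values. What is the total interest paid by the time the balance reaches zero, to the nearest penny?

£50.82

Monthly rate r = 22.4%/12 = 1.86667% = 0.0186667.
Payoff takes n = ⌈−ln(1 − rB₀/P)/ln(1+r)⌉ = ⌈7.097⌉ = 8 payments; the last is £9.82.
Total paid = 7·£100.00 + £9.82 = £709.82.
Total interest = total paid − principal = £709.82 − £659.00 = £50.82.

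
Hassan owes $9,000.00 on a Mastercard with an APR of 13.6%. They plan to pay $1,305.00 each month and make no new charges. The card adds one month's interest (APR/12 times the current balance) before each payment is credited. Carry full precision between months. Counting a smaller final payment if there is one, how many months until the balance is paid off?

8 months

Monthly rate r = 13.6%/12 = 1.13333% = 0.0113333.
Recurrence: B ← B·(1+r) − $1,305.00.
Month 1: interest $102.00; balance after payment $7,797.00.
Month 2: interest $88.37; balance after payment $6,580.37.
Closed form: n = −ln(1 − rB₀/P)/ln(1+r) = −ln(0.92184)/ln(1.01133) ≈ 7.222, so the balance reaches zero during payment 8.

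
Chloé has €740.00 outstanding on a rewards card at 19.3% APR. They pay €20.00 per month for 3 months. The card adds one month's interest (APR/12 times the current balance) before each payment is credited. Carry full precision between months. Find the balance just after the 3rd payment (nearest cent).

€715.31

Monthly rate r = 19.3%/12 = 1.60833% = 0.0160833.
Each month: B ← B·(1+r) − €20.00.
Month 1: interest €11.90; balance after payment €731.90.
Month 2: interest €11.77; balance after payment €723.67.
Month 3: interest €11.64; balance after payment €715.31.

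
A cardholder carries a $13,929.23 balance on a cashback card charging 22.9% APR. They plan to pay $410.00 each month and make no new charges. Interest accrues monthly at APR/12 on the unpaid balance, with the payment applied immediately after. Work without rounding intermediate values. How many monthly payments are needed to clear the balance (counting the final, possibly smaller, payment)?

56 months

Monthly rate r = 22.9%/12 = 1.90833% = 0.0190833.
Recurrence: B ← B·(1+r) − $410.00.
Month 1: interest $265.82; balance after payment $13,785.05.
Month 2: interest $263.06; balance after payment $13,638.11.
Closed form: n = −ln(1 − rB₀/P)/ln(1+r) = −ln(0.35167)/ln(1.01908) ≈ 55.284, so the balance reaches zero during payment 56.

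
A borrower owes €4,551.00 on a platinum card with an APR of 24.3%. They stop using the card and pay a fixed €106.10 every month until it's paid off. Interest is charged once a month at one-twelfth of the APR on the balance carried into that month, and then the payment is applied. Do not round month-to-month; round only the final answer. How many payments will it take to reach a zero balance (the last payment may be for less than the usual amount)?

102 months

Monthly rate r = 24.3%/12 = 2.025% = 0.02025.
Recurrence: B ← B·(1+r) − €106.10.
Month 1: interest €92.16; balance after payment €4,537.06.
Month 2: interest €91.88; balance after payment €4,522.83.
Closed form: n = −ln(1 − rB₀/P)/ln(1+r) = −ln(0.13141)/ln(1.02025) ≈ 101.231, so the balance reaches zero during payment 102.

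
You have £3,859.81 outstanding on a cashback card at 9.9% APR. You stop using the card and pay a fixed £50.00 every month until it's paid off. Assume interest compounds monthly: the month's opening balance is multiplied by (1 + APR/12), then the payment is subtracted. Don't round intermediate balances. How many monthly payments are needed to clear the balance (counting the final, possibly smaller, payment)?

124 months

Monthly rate r = 9.9%/12 = 0.825% = 0.00825.
Recurrence: B ← B·(1+r) − £50.00.
Month 1: interest £31.84; balance after payment £3,841.65.
Month 2: interest £31.69; balance after payment £3,823.35.
Closed form: n = −ln(1 − rB₀/P)/ln(1+r) = −ln(0.36313)/ln(1.00825) ≈ 123.293, so the balance reaches zero during payment 124.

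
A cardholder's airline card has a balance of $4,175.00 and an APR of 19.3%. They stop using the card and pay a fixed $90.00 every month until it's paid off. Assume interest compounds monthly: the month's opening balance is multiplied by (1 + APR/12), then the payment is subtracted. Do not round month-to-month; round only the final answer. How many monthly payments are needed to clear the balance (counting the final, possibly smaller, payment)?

Monthly rate r = 19.3%/12 = 1.60833% = 0.0160833.
Recurrence: B ← B·(1+r) − $90.00.
Month 1: interest $67.15; balance after payment $4,152.15.
Month 2: interest $66.78; balance after payment $4,128.93.
Closed form: n = −ln(1 − rB₀/P)/ln(1+r) = −ln(0.25391)/ln(1.01608) ≈ 85.913, so the balance reaches zero during payment 86.

86 payments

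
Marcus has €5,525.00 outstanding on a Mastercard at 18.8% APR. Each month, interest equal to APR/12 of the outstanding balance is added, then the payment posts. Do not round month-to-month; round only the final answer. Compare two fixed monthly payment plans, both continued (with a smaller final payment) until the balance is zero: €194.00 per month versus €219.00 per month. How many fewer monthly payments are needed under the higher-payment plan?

6 fewer payments

Monthly rate r = 18.8%/12 = 1.56667% = 0.0156667.
At €194.00/mo: n = ⌈−ln(1 − rB₀/P)/ln(1+r)⌉ = 39 payments (last €2.42); total interest = total paid − €5,525.00 = €1,849.42.
At €219.00/mo: 33 payments (last €77.63); total interest €1,560.63.
Payments saved = 39 − 33 = 6.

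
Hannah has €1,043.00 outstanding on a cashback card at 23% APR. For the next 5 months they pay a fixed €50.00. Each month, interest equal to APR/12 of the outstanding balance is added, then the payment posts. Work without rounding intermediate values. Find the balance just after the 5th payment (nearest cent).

Monthly rate r = 23%/12 = 1.91667% = 0.0191667.
Each month: B ← B·(1+r) − €50.00.
Month 1: interest €19.99; balance after payment €1,012.99.
Month 2: interest €19.42; balance after payment €982.41.
Month 3: interest €18.83; balance after payment €951.24.
Month 4: interest €18.23; balance after payment €919.47.
Month 5: interest €17.62; balance after payment €887.09.

€887.09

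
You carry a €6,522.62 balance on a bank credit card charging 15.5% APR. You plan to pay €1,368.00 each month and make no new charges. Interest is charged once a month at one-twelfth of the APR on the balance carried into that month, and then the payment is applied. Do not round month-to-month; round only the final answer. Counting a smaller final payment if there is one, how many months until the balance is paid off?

5 payments

Monthly rate r = 15.5%/12 = 1.29167% = 0.0129167.
Recurrence: B ← B·(1+r) − €1,368.00.
Month 1: interest €84.25; balance after payment €5,238.87.
Month 2: interest €67.67; balance after payment €3,938.54.
Month 3: interest €50.87; balance after payment €2,621.41.
Month 4: interest €33.86; balance after payment €1,287.27.
Month 5: interest €16.63; balance after payment €0.00.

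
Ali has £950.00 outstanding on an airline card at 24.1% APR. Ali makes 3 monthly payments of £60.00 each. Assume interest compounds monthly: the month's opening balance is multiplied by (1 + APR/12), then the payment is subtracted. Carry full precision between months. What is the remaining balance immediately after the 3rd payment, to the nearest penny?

Monthly rate r = 24.1%/12 = 2.00833% = 0.0200833.
Each month: B ← B·(1+r) − £60.00.
Month 1: interest £19.08; balance after payment £909.08.
Month 2: interest £18.26; balance after payment £867.34.
Month 3: interest £17.42; balance after payment £824.76.

£824.76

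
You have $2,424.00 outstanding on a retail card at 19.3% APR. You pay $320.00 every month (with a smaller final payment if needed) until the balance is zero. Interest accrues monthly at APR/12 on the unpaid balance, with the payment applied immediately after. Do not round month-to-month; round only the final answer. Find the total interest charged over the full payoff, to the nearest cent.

Monthly rate r = 19.3%/12 = 1.60833% = 0.0160833.
Payoff takes n = ⌈−ln(1 − rB₀/P)/ln(1+r)⌉ = ⌈8.142⌉ = 9 payments; the last is $45.91.
Total paid = 8·$320.00 + $45.91 = $2,605.91.
Total interest = total paid − principal = $2,605.91 − $2,424.00 = $181.91.

$181.91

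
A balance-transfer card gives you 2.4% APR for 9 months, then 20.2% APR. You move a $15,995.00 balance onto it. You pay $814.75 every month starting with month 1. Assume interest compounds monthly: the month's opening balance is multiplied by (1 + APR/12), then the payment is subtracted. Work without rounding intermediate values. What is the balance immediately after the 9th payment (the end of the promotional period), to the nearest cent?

Promo months 1–9 at r₀ = 2.4%/12 = 0.002; months 10+ at r₁ = 20.2%/12 = 0.0168333.
After month 9: iterate B ← B·(1+r₀) − $814.75 for 9 months → $8,893.54.

$8,893.54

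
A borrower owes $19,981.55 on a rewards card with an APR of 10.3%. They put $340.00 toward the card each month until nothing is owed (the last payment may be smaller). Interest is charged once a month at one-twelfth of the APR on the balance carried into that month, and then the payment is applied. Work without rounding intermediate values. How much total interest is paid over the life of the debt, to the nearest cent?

Monthly rate r = 10.3%/12 = 0.858333% = 0.00858333.
Payoff takes n = ⌈−ln(1 − rB₀/P)/ln(1+r)⌉ = ⌈82.144⌉ = 83 payments; the last is $49.08.
Total paid = 82·$340.00 + $49.08 = $27,929.08.
Total interest = total paid − principal = $27,929.08 − $19,981.55 = $7,947.53.

$7,947.53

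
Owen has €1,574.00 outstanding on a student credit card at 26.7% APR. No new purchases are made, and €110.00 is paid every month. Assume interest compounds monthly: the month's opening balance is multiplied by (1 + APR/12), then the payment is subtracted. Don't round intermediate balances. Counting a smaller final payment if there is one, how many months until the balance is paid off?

Monthly rate r = 26.7%/12 = 2.225% = 0.02225.
Recurrence: B ← B·(1+r) − €110.00.
Month 1: interest €35.02; balance after payment €1,499.02.
Month 2: interest €33.35; balance after payment €1,422.37.
Closed form: n = −ln(1 − rB₀/P)/ln(1+r) = −ln(0.68162)/ln(1.02225) ≈ 17.417, so the balance reaches zero during payment 18.

18 payments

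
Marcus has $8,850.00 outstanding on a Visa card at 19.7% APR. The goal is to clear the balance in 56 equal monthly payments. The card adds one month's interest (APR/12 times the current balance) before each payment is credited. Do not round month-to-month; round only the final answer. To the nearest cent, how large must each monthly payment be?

$242.86

Monthly rate r = 19.7%/12 = 1.64167% = 0.0164167.
Level-payment amortization: P = B₀·r / (1 − (1+r)^(−n)) = 8850.00·0.0164167 / (1 − 1.01642^(−56)).
Denominator 1 − (1+r)^(−56) = 0.59822728.
P = 145.287 / 0.59822728 ≈ 242.86.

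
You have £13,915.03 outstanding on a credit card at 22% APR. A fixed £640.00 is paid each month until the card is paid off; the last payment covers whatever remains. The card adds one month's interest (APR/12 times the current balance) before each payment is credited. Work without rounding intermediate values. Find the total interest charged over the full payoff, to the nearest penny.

£3,998.80

Monthly rate r = 22%/12 = 1.83333% = 0.0183333.
Payoff takes n = ⌈−ln(1 − rB₀/P)/ln(1+r)⌉ = ⌈27.990⌉ = 28 payments; the last is £633.83.
Total paid = 27·£640.00 + £633.83 = £17,913.83.
Total interest = total paid − principal = £17,913.83 − £13,915.03 = £3,998.80.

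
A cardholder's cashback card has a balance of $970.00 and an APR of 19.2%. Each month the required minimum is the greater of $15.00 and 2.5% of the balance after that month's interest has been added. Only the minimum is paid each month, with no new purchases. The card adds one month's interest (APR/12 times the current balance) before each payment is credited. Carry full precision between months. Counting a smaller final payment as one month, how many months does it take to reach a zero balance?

Monthly rate r = 19.2%/12 = 1.6% = 0.016.
While 2.5% of the post-interest balance exceeds $15.00, each month B ← (B·(1+r))·(1 − 0.025), i.e. B shrinks by the factor (1+r)·0.975 = 0.9906.
This holds for months 1–53. Entering month 54 the balance is $588.01; 2.5% of the post-interest balance is now below $15.00, so the flat $15.00 minimum applies from here.
From month 54 a fixed $15.00 at rate r clears $588.01 in 63 more payments. Total: 53 + 63 = 116 months.

116 months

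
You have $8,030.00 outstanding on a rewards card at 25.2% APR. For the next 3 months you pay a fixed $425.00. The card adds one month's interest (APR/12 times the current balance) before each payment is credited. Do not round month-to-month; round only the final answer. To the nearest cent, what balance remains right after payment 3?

$7,244.63

Monthly rate r = 25.2%/12 = 2.1% = 0.021.
Each month: B ← B·(1+r) − $425.00.
Month 1: interest $168.63; balance after payment $7,773.63.
Month 2: interest $163.25; balance after payment $7,511.88.
Month 3: interest $157.75; balance after payment $7,244.63.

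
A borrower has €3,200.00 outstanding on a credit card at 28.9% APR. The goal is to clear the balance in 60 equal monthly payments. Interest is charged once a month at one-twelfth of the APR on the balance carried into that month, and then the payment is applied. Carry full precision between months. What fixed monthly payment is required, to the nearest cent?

Monthly rate r = 28.9%/12 = 2.40833% = 0.0240833.
Level-payment amortization: P = B₀·r / (1 − (1+r)^(−n)) = 3200.00·0.0240833 / (1 − 1.02408^(−60)).
Denominator 1 − (1+r)^(−60) = 0.760181816.
P = 77.0667 / 0.760181816 ≈ 101.38.

€101.38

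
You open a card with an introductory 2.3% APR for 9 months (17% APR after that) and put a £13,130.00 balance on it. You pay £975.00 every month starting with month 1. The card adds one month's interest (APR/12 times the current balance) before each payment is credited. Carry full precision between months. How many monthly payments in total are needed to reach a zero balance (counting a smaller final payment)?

Promo months 1–9 at r₀ = 2.3%/12 = 0.00191667; months 10+ at r₁ = 17%/12 = 0.0141667.
After month 9: iterate B ← B·(1+r₀) − £975.00 for 9 months → £4,515.66.
Then at r₁ with £975.00/mo: n₂ = −ln(1 − r₁·B/P)/ln(1+r₁) ≈ 4.82 → 5 more payments.

14 months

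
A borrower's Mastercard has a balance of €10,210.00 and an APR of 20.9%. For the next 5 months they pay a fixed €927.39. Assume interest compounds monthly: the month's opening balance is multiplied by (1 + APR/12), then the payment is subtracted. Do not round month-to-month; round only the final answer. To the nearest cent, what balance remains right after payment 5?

€6,329.33

Monthly rate r = 20.9%/12 = 1.74167% = 0.0174167.
Each month: B ← B·(1+r) − €927.39.
Month 1: interest €177.82; balance after payment €9,460.43.
Month 2: interest €164.77; balance after payment €8,697.81.
Month 3: interest €151.49; balance after payment €7,921.91.
Month 4: interest €137.97; balance after payment €7,132.49.
Month 5: interest €124.22; balance after payment €6,329.33.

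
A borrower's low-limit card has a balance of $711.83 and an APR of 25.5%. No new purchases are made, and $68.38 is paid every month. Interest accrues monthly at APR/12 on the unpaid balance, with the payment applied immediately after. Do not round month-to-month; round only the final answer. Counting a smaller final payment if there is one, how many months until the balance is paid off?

Monthly rate r = 25.5%/12 = 2.125% = 0.02125.
Recurrence: B ← B·(1+r) − $68.38.
Month 1: interest $15.13; balance after payment $658.58.
Month 2: interest $13.99; balance after payment $604.19.
Closed form: n = −ln(1 − rB₀/P)/ln(1+r) = −ln(0.77879)/ln(1.02125) ≈ 11.890, so the balance reaches zero during payment 12.

12 months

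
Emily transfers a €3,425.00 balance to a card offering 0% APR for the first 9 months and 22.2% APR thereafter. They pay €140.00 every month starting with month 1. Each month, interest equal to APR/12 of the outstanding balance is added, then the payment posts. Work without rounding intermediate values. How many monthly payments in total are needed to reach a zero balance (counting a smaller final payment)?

Promo months 1–9 at r₀ = 0%/12 = 0; months 10+ at r₁ = 22.2%/12 = 0.0185.
After month 9 (no interest yet): B = €3,425.00 − 9·€140.00 = €2,165.00.
Then at r₁ with €140.00/mo: n₂ = −ln(1 − r₁·B/P)/ln(1+r₁) ≈ 18.38 → 19 more payments.

28 payments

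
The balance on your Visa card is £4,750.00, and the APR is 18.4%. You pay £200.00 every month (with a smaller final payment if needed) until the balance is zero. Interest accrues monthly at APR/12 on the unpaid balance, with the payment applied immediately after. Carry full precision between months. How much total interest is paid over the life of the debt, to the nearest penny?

£1,201.78

Monthly rate r = 18.4%/12 = 1.53333% = 0.0153333.
Payoff takes n = ⌈−ln(1 − rB₀/P)/ln(1+r)⌉ = ⌈29.757⌉ = 30 payments; the last is £151.78.
Total paid = 29·£200.00 + £151.78 = £5,951.78.
Total interest = total paid − principal = £5,951.78 − £4,750.00 = £1,201.78.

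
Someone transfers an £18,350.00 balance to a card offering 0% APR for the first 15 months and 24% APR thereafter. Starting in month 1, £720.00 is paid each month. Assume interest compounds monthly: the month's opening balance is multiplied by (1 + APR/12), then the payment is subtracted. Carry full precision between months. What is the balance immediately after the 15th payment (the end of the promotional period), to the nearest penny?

Promo months 1–15 at r₀ = 0%/12 = 0; months 16+ at r₁ = 24%/12 = 0.02.
After month 15 (no interest yet): B = £18,350.00 − 15·£720.00 = £7,550.00.

£7,550.00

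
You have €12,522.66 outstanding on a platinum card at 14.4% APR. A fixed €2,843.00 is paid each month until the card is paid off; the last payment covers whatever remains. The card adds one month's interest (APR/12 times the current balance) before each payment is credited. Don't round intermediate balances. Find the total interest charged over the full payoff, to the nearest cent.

Monthly rate r = 14.4%/12 = 1.2% = 0.012.
Payoff takes n = ⌈−ln(1 − rB₀/P)/ln(1+r)⌉ = ⌈4.553⌉ = 5 payments; the last is €1,574.99.
Total paid = 4·€2,843.00 + €1,574.99 = €12,946.99.
Total interest = total paid − principal = €12,946.99 − €12,522.66 = €424.33.

€424.33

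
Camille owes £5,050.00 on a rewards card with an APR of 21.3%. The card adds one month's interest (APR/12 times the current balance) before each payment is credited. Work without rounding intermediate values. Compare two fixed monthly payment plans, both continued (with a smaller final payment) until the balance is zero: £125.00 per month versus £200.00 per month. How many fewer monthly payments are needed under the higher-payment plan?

Monthly rate r = 21.3%/12 = 1.775% = 0.01775.
At £125.00/mo: n = ⌈−ln(1 − rB₀/P)/ln(1+r)⌉ = 72 payments (last £95.87); total interest = total paid − £5,050.00 = £3,920.87.
At £200.00/mo: 34 payments (last £158.69); total interest £1,708.69.
Payments saved = 72 − 34 = 38.

38 fewer payments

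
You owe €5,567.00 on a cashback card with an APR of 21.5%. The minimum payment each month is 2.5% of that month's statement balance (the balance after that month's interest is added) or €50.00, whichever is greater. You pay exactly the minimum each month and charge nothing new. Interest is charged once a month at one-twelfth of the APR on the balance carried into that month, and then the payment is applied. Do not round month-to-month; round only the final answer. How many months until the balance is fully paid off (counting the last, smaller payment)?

Monthly rate r = 21.5%/12 = 1.79167% = 0.0179167.
While 2.5% of the post-interest balance exceeds €50.00, each month B ← (B·(1+r))·(1 − 0.025), i.e. B shrinks by the factor (1+r)·0.975 = 0.99247.
This holds for months 1–138. Entering month 139 the balance is €1,961.31; 2.5% of the post-interest balance is now below €50.00, so the flat €50.00 minimum applies from here.
From month 139 a fixed €50.00 at rate r clears €1,961.31 in 69 more payments. Total: 138 + 69 = 207 months.

207 months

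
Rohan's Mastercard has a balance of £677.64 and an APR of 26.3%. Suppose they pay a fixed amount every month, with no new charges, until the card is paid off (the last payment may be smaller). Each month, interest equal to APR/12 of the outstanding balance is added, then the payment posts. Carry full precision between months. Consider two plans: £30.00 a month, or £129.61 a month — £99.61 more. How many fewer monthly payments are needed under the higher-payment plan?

Monthly rate r = 26.3%/12 = 2.19167% = 0.0219167.
At £30.00/mo: n = ⌈−ln(1 − rB₀/P)/ln(1+r)⌉ = 32 payments (last £15.61); total interest = total paid − £677.64 = £267.97.
At £129.61/mo: 6 payments (last £79.85); total interest £50.26.
Payments saved = 32 − 6 = 26.

26 fewer payments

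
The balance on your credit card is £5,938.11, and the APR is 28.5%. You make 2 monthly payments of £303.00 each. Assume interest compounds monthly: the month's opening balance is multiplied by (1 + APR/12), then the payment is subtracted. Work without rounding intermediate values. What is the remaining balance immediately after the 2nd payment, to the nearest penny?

£5,610.32

Monthly rate r = 28.5%/12 = 2.375% = 0.02375.
Each month: B ← B·(1+r) − £303.00.
Month 1: interest £141.03; balance after payment £5,776.14.
Month 2: interest £137.18; balance after payment £5,610.32.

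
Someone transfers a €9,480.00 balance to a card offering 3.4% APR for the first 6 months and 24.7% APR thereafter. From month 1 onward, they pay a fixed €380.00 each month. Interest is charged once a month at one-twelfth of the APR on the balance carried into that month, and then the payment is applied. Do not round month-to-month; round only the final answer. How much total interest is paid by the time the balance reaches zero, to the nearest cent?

Promo months 1–6 at r₀ = 3.4%/12 = 0.00283333; months 7+ at r₁ = 24.7%/12 = 0.0205833.
After month 6: iterate B ← B·(1+r₀) − €380.00 for 6 months → €7,346.09.
Then at r₁ with €380.00/mo: n₂ = −ln(1 − r₁·B/P)/ln(1+r₁) ≈ 24.90 → 25 more payments.
Total paid = 30·€380.00 + €342.95 = €11,742.95; interest = €11,742.95 − €9,480.00 = €2,262.95.

€2,262.95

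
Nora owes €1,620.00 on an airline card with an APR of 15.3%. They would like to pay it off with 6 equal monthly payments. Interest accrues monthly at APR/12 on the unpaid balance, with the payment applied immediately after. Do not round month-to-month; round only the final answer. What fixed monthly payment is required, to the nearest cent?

€282.18

Monthly rate r = 15.3%/12 = 1.275% = 0.01275.
Level-payment amortization: P = B₀·r / (1 − (1+r)^(−n)) = 1620.00·0.01275 / (1 − 1.01275^(−6)).
Denominator 1 − (1+r)^(−6) = 0.0731990103.
P = 20.655 / 0.0731990103 ≈ 282.18.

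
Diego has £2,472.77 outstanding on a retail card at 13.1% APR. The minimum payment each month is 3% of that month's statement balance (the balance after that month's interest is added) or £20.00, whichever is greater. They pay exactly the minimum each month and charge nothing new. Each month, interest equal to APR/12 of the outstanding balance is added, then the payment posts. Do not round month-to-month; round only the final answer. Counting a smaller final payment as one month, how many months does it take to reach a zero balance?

109 months

Monthly rate r = 13.1%/12 = 1.09167% = 0.0109167.
While 3% of the post-interest balance exceeds £20.00, each month B ← (B·(1+r))·(1 − 0.03), i.e. B shrinks by the factor (1+r)·0.97 = 0.98059.
This holds for months 1–68. Entering month 69 the balance is £652.09; 3% of the post-interest balance is now below £20.00, so the flat £20.00 minimum applies from here.
From month 69 a fixed £20.00 at rate r clears £652.09 in 41 more payments. Total: 68 + 41 = 109 months.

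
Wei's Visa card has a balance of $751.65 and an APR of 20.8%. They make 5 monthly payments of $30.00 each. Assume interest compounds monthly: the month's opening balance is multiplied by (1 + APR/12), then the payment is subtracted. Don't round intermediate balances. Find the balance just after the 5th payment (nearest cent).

Monthly rate r = 20.8%/12 = 1.73333% = 0.0173333.
Each month: B ← B·(1+r) − $30.00.
Month 1: interest $13.03; balance after payment $734.68.
Month 2: interest $12.73; balance after payment $717.41.
Month 3: interest $12.44; balance after payment $699.85.
Month 4: interest $12.13; balance after payment $681.98.
Month 5: interest $11.82; balance after payment $663.80.

$663.80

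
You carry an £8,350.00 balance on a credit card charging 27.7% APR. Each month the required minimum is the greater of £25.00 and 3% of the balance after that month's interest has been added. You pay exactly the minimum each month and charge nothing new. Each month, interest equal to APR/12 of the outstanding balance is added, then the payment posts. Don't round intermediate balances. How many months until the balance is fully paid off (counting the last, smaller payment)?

366 months

Monthly rate r = 27.7%/12 = 2.30833% = 0.0230833.
While 3% of the post-interest balance exceeds £25.00, each month B ← (B·(1+r))·(1 − 0.03), i.e. B shrinks by the factor (1+r)·0.97 = 0.99239.
This holds for months 1–305. Entering month 306 the balance is £812.69; 3% of the post-interest balance is now below £25.00, so the flat £25.00 minimum applies from here.
From month 306 a fixed £25.00 at rate r clears £812.69 in 61 more payments. Total: 305 + 61 = 366 months.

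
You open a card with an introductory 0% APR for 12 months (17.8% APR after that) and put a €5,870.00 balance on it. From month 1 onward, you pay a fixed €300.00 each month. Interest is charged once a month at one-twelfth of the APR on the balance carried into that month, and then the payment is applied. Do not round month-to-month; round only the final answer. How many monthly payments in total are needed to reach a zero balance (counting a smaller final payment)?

21 months

Promo months 1–12 at r₀ = 0%/12 = 0; months 13+ at r₁ = 17.8%/12 = 0.0148333.
After month 12 (no interest yet): B = €5,870.00 − 12·€300.00 = €2,270.00.
Then at r₁ with €300.00/mo: n₂ = −ln(1 − r₁·B/P)/ln(1+r₁) ≈ 8.09 → 9 more payments.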